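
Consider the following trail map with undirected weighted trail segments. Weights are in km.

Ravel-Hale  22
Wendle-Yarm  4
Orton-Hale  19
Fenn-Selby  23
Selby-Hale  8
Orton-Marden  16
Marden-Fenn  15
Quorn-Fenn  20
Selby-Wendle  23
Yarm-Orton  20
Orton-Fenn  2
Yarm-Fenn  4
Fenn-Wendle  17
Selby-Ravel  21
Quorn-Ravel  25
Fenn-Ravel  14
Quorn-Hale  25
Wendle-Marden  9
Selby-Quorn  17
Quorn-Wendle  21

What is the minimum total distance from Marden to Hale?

Running Dijkstra from Marden:
Marden: 0
Wendle: 9  (via Marden)
Yarm: 13  (via Wendle)
Fenn: 15  (via Marden)
Orton: 16  (via Marden)
Ravel: 29  (via Fenn)
Quorn: 30  (via Wendle)
Selby: 32  (via Wendle)
Hale: 35  (via Orton)
Shortest route: Marden–Orton–Hale = 35 km.

35 km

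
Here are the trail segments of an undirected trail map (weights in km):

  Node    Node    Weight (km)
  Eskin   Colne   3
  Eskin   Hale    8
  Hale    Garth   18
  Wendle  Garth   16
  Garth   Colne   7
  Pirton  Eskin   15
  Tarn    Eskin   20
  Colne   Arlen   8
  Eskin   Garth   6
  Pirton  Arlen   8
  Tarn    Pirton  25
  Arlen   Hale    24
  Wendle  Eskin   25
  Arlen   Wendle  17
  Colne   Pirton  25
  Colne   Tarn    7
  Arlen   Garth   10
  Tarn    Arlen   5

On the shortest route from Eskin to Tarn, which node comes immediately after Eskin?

Colne

Candidate routes:
Eskin–Colne–Tarn: 3+7 = 10
Eskin–Garth–Colne–Tarn: 6+7+7 = 20
Eskin–Colne–Arlen–Tarn: 3+8+5 = 16
Cheapest is Eskin–Colne–Tarn at 10 km.
So from Eskin the first move is to Colne.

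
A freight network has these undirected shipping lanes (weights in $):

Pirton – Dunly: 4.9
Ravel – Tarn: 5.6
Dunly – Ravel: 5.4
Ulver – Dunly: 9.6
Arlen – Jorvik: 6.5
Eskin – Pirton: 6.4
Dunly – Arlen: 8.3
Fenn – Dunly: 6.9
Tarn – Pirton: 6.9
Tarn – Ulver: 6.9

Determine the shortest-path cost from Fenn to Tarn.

Settle nodes by increasing distance from Fenn:
Fenn: 0
Dunly: 6.9  (via Fenn)
Pirton: 11.8  (via Dunly)
Ravel: 12.3  (via Dunly)
Arlen: 15.2  (via Dunly)
Ulver: 16.5  (via Dunly)
Tarn: 17.9  (via Ravel)
Shortest route: Fenn–Dunly–Ravel–Tarn = $17.9.

$17.9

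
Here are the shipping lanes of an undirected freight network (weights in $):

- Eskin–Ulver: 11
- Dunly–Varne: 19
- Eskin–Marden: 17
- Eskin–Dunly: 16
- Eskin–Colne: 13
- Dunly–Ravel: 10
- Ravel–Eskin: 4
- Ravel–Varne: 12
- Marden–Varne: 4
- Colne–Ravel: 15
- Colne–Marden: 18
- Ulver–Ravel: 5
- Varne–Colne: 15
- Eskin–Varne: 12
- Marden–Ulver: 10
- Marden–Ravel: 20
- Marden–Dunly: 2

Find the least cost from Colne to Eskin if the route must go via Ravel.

Shortest Colne→Ravel: Colne → Ravel = 15
Shortest Ravel→Eskin: Ravel → Eskin = 4
Total via Ravel: 15 + 4 = $19.

$19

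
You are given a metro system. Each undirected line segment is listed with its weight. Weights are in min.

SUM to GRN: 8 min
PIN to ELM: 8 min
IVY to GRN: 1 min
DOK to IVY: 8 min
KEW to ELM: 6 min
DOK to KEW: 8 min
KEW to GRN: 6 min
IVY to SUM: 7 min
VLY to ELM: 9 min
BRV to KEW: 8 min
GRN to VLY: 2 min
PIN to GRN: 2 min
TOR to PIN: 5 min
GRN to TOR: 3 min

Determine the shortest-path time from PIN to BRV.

16 min

Compare a few routes:
PIN → GRN → KEW → BRV: 2+6+8 = 16
PIN → TOR → GRN → KEW → BRV: 5+3+6+8 = 22
PIN → ELM → KEW → BRV: 8+6+8 = 22
The minimum is 16 min via PIN → GRN → KEW → BRV.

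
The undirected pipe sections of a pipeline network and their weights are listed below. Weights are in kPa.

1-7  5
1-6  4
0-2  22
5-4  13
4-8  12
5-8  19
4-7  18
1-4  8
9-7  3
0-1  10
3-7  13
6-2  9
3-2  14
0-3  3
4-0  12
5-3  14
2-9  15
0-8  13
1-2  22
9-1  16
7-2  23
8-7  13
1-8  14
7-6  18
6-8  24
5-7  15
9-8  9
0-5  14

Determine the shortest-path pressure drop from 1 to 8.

Settle nodes by increasing distance from 1:
1: 0
6: 4  (via 1)
7: 5  (via 1)
4: 8  (via 1)
9: 8  (via 7)
0: 10  (via 1)
2: 13  (via 6)
3: 13  (via 0)
8: 14  (via 1)
Shortest route: 1 → 8 = 14 kPa.

14 kPa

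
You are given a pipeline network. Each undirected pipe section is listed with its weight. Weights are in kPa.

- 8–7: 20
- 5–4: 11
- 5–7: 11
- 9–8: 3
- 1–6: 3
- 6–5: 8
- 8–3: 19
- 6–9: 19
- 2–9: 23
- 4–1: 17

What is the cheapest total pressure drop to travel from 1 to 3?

44 kPa

Compare a few routes:
1 → 6 → 9 → 8 → 3: 3+19+3+19 = 44
1 → 4 → 5 → 7 → 8 → 3: 17+11+11+20+19 = 78
1 → 6 → 5 → 7 → 8 → 3: 3+8+11+20+19 = 61
1 → 4 → 5 → 6 → 9 → 8 → 3: 17+11+8+19+3+19 = 77
The minimum is 44 kPa via 1 → 6 → 9 → 8 → 3.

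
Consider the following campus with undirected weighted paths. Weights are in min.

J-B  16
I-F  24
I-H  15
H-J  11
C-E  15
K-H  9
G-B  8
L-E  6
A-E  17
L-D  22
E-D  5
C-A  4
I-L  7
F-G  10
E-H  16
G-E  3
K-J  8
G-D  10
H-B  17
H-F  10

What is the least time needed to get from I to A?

30 min

Running Dijkstra from I:
I: 0
L: 7  (via I)
E: 13  (via L)
H: 15  (via I)
G: 16  (via E)
D: 18  (via E)
B: 24  (via G)
F: 24  (via I)
K: 24  (via H)
J: 26  (via H)
C: 28  (via E)
A: 30  (via E)
Shortest route: I → L → E → A = 30 min.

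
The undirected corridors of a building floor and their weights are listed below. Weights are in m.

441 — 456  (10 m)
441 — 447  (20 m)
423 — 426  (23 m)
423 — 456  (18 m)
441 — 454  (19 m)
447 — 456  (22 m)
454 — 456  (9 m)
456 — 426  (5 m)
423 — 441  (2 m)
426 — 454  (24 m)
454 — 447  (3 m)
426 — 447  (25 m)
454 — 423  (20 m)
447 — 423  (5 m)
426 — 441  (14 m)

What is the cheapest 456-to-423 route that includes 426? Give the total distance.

Best 456 to 426: 456–426 costing 5
Best 426 to 423: 426–441–423 costing 16
Total via 426: 5 + 16 = 21 m.

21 m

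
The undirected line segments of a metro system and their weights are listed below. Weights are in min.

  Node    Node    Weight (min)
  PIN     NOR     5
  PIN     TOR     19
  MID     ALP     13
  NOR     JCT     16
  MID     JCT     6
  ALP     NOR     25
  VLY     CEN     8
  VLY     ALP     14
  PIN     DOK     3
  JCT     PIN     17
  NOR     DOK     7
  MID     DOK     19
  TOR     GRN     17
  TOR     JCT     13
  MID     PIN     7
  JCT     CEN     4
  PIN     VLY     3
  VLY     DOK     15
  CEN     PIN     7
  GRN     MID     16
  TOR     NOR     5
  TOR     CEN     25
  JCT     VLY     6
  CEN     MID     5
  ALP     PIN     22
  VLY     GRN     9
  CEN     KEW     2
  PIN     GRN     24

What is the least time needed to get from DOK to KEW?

Running Dijkstra from DOK:
DOK: 0
PIN: 3  (via DOK)
VLY: 6  (via PIN)
NOR: 7  (via DOK)
MID: 10  (via PIN)
CEN: 10  (via PIN)
JCT: 12  (via VLY)
TOR: 12  (via NOR)
KEW: 12  (via CEN)
Shortest route: DOK–PIN–CEN–KEW = 12 min.

12 min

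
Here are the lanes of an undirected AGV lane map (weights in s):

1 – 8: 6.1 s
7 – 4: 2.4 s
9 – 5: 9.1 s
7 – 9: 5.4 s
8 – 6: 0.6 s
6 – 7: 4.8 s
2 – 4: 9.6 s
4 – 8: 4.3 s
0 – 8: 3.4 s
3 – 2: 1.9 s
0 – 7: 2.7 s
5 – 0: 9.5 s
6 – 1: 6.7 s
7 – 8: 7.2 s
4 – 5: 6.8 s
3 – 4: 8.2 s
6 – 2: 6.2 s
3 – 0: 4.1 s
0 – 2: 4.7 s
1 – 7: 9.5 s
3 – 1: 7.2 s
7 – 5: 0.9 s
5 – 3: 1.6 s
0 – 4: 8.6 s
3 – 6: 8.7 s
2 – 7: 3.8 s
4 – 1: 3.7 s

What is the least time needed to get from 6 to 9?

10.2 s

Shortest distances from 6:
6: 0
8: 0.6  (via 6)
0: 4  (via 8)
7: 4.8  (via 6)
4: 4.9  (via 8)
5: 5.7  (via 7)
2: 6.2  (via 6)
1: 6.7  (via 6)
3: 7.3  (via 5)
9: 10.2  (via 7)
Shortest route: 6–7–9 = 10.2 s.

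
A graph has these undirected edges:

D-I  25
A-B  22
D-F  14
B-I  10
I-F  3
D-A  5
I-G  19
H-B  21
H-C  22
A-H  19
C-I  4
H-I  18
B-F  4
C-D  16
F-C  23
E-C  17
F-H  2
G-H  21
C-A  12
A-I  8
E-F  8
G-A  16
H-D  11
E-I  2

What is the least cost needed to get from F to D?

Candidate routes:
F → I → A → D: 3+8+5 = 16
F → H → D: 2+11 = 13
F → D: 14 = 14
Cheapest is F → H → D at 13.

13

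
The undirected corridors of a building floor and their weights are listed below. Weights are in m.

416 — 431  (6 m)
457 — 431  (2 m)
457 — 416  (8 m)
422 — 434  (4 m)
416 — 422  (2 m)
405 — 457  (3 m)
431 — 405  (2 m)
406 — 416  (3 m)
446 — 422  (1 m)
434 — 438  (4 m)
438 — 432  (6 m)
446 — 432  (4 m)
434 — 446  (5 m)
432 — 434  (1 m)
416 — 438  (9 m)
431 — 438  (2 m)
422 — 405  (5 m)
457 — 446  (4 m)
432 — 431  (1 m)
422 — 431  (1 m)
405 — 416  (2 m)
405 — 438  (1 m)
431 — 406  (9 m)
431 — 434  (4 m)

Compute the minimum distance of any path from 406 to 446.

6 m

Enumerating some paths:
406–416–422–446: 3+2+1 = 6
406–416–405–422–446: 3+2+5+1 = 11
406–416–405–438–431–422–446: 3+2+1+2+1+1 = 10
406–416–405–431–422–446: 3+2+2+1+1 = 9
Cheapest is 406–416–422–446 at 6 m.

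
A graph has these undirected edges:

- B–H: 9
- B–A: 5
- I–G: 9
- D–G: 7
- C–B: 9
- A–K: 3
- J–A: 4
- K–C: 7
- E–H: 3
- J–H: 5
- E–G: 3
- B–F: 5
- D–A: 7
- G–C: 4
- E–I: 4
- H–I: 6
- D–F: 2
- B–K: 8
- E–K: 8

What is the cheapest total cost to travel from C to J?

Enumerating some paths:
C - G - E - H - J: 4+3+3+5 = 15
C - K - A - J: 7+3+4 = 14
Cheapest is C - K - A - J at 14.

14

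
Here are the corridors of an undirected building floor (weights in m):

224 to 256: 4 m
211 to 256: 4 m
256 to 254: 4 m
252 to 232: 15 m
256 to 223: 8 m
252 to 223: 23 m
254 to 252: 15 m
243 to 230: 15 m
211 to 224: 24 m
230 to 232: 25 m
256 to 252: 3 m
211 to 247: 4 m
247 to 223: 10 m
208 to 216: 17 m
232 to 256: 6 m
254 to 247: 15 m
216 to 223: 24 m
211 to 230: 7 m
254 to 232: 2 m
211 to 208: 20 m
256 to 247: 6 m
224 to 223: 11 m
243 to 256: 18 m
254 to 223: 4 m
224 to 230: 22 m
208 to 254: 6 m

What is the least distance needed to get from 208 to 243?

28 m

Candidate routes:
208–254–232–256–243: 6+2+6+18 = 32
208–254–256–211–230–243: 6+4+4+7+15 = 36
208–254–256–243: 6+4+18 = 28
The minimum is 28 m via 208–254–256–243.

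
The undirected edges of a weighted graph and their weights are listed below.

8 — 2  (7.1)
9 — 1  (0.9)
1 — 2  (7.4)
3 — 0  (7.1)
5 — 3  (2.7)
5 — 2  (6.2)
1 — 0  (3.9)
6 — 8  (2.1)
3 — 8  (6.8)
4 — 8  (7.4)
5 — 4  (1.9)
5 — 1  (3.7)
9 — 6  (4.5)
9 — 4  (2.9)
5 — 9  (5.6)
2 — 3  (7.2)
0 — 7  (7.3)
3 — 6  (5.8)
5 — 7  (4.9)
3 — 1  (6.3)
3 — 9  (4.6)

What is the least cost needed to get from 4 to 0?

Enumerating some paths:
4 - 5 - 3 - 0: 1.9+2.7+7.1 = 11.7
4 - 5 - 1 - 0: 1.9+3.7+3.9 = 9.5
4 - 9 - 1 - 0: 2.9+0.9+3.9 = 7.7
Cheapest is 4 - 9 - 1 - 0 at 7.7.

7.7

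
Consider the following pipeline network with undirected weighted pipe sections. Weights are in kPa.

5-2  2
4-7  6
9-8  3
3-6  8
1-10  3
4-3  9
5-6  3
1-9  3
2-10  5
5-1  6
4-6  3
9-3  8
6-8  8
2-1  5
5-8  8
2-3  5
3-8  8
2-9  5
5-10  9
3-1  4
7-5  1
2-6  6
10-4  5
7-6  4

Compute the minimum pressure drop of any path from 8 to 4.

Running Dijkstra from 8:
8: 0
9: 3  (via 8)
1: 6  (via 9)
2: 8  (via 9)
3: 8  (via 8)
5: 8  (via 8)
6: 8  (via 8)
7: 9  (via 5)
10: 9  (via 1)
4: 11  (via 6)
Shortest route: 8 → 6 → 4 = 11 kPa.

11 kPa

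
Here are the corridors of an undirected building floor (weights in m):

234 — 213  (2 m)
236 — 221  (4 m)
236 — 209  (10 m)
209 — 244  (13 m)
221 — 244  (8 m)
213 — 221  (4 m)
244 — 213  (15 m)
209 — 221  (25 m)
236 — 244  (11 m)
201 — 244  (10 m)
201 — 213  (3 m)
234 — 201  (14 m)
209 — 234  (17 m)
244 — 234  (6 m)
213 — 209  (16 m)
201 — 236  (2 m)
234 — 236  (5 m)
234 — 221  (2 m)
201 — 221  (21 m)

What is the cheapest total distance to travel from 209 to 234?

15 m

Candidate routes:
209 - 236 - 221 - 234: 10+4+2 = 16
209 - 236 - 234: 10+5 = 15
The minimum is 15 m via 209 - 236 - 234.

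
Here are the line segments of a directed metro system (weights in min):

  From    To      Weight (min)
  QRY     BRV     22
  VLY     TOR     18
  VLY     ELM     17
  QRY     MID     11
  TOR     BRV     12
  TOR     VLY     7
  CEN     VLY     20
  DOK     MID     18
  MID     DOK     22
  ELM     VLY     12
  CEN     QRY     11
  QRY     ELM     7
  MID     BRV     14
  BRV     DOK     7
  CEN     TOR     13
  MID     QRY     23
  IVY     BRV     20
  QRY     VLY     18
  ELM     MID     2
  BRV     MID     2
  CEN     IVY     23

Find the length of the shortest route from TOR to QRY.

37 min

Enumerating some paths:
TOR → BRV → DOK → MID → QRY: 12+7+18+23 = 60
TOR → VLY → ELM → MID → QRY: 7+17+2+23 = 49
TOR → BRV → MID → QRY: 12+2+23 = 37
The minimum is 37 min via TOR → BRV → MID → QRY.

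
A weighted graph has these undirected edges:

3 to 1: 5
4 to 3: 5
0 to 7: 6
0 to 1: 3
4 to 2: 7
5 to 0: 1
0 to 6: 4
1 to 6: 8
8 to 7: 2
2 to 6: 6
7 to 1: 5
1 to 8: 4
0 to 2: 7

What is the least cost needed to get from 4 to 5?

14

Enumerating some paths:
4–3–1–0–5: 5+5+3+1 = 14
4–2–0–5: 7+7+1 = 15
The minimum is 14 via 4–3–1–0–5.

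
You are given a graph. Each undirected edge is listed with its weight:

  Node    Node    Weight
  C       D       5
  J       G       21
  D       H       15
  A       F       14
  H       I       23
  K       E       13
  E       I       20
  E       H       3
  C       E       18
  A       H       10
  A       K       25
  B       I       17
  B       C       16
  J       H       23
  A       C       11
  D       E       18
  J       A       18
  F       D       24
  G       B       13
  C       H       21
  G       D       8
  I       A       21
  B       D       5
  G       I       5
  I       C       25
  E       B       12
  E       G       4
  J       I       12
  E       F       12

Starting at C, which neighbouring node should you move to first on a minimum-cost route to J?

Compare a few routes:
C–D–G–I–J: 5+8+5+12 = 30
C–A–J: 11+18 = 29
Cheapest is C–A–J at 29.
So from C the first move is to A.

A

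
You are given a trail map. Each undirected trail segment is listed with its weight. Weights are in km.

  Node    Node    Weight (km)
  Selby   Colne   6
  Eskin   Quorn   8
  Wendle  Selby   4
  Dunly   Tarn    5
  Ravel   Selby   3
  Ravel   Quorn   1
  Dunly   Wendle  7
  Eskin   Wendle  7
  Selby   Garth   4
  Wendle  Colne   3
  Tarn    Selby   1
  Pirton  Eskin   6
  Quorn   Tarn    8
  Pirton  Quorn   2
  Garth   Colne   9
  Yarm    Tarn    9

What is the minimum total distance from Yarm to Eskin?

Running Dijkstra from Yarm:
Yarm: 0
Tarn: 9  (via Yarm)
Selby: 10  (via Tarn)
Ravel: 13  (via Selby)
Garth: 14  (via Selby)
Quorn: 14  (via Ravel)
Dunly: 14  (via Tarn)
Wendle: 14  (via Selby)
Colne: 16  (via Selby)
Pirton: 16  (via Quorn)
Eskin: 21  (via Wendle)
Shortest route: Yarm–Tarn–Selby–Wendle–Eskin = 21 km.

21 km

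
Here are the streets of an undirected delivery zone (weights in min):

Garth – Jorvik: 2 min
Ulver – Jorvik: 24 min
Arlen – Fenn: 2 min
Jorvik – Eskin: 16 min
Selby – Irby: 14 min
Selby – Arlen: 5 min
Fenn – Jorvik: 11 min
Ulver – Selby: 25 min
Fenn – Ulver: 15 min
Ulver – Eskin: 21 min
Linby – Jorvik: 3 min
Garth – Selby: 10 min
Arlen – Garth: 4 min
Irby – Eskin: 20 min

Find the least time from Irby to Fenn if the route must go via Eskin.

44 min

Best Irby to Eskin: Irby–Eskin costing 20
Best Eskin to Fenn: Eskin–Jorvik–Garth–Arlen–Fenn costing 24
Total via Eskin: 20 + 24 = 44 min.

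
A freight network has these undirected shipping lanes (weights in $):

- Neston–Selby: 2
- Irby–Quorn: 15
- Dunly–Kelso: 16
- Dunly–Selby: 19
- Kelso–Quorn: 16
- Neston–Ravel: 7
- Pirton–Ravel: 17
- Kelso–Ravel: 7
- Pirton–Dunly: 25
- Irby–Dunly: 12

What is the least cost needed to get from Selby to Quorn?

Compare a few routes:
Selby → Dunly → Irby → Quorn: 19+12+15 = 46
Selby → Neston → Ravel → Kelso → Quorn: 2+7+7+16 = 32
Selby → Dunly → Kelso → Quorn: 19+16+16 = 51
Cheapest is Selby → Neston → Ravel → Kelso → Quorn at $32.

$32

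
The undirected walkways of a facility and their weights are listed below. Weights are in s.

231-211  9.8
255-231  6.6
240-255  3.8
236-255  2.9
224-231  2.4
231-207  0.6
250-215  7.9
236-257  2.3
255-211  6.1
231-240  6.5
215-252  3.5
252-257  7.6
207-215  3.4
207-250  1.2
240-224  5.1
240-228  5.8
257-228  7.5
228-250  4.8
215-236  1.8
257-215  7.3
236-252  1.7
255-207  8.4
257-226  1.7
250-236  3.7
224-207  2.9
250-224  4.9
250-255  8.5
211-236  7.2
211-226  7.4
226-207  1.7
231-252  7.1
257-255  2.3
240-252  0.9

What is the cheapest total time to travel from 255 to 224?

8.6 s

Enumerating some paths:
255 - 257 - 226 - 207 - 231 - 224: 2.3+1.7+1.7+0.6+2.4 = 8.7
255 - 240 - 224: 3.8+5.1 = 8.9
255 - 231 - 224: 6.6+2.4 = 9
255 - 257 - 226 - 207 - 224: 2.3+1.7+1.7+2.9 = 8.6
Cheapest is 255 - 257 - 226 - 207 - 224 at 8.6 s.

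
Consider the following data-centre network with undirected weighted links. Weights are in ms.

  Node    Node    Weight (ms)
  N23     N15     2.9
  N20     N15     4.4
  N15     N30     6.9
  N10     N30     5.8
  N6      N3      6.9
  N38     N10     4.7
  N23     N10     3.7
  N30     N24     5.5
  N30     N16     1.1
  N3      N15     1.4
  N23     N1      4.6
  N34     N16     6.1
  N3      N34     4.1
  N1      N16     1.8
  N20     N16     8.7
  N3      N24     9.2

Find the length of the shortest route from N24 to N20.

Settle nodes by increasing distance from N24:
N24: 0
N30: 5.5  (via N24)
N16: 6.6  (via N30)
N1: 8.4  (via N16)
N3: 9.2  (via N24)
N15: 10.6  (via N3)
N10: 11.3  (via N30)
N34: 12.7  (via N16)
N23: 13  (via N1)
N20: 15  (via N15)
Shortest route: N24 → N3 → N15 → N20 = 15 ms.

15 ms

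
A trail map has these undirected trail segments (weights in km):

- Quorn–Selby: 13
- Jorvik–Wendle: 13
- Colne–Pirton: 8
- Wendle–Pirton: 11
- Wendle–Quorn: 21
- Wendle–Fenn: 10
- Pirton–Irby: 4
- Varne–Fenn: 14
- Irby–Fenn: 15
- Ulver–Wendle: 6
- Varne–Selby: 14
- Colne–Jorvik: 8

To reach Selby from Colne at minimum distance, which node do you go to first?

Compare a few routes:
Colne–Pirton–Wendle–Quorn–Selby: 8+11+21+13 = 53
Colne–Pirton–Irby–Fenn–Varne–Selby: 8+4+15+14+14 = 55
Colne–Pirton–Wendle–Fenn–Varne–Selby: 8+11+10+14+14 = 57
Colne–Jorvik–Wendle–Quorn–Selby: 8+13+21+13 = 55
The minimum is 53 km via Colne–Pirton–Wendle–Quorn–Selby.
So from Colne the first move is to Pirton.

Pirton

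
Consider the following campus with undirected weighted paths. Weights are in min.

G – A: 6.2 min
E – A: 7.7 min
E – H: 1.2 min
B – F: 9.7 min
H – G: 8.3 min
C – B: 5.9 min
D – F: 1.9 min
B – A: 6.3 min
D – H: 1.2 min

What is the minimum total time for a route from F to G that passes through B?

Best F to B: F → B costing 9.7
Best B to G: B → A → G costing 12.5
Total via B: 9.7 + 12.5 = 22.2 min.

22.2 min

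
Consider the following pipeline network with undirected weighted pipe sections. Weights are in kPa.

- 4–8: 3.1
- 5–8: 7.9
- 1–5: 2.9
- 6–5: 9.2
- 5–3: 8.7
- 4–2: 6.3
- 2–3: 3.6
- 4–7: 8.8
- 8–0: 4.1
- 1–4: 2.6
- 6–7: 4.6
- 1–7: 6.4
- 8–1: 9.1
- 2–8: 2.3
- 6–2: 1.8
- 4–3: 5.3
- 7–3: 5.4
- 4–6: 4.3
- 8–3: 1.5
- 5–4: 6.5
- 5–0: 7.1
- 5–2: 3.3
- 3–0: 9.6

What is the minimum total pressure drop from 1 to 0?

9.8 kPa

Shortest distances from 1:
1: 0
4: 2.6  (via 1)
5: 2.9  (via 1)
8: 5.7  (via 4)
2: 6.2  (via 5)
7: 6.4  (via 1)
6: 6.9  (via 4)
3: 7.2  (via 8)
0: 9.8  (via 8)
Shortest route: 1–4–8–0 = 9.8 kPa.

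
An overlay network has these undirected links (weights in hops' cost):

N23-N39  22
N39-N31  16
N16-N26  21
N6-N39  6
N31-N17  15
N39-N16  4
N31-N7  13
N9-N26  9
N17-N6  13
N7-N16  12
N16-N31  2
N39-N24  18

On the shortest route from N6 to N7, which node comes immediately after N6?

N39

Candidate routes:
N6 - N39 - N31 - N7: 6+16+13 = 35
N6 - N39 - N16 - N31 - N7: 6+4+2+13 = 25
N6 - N39 - N16 - N7: 6+4+12 = 22
The minimum is 22 hops' cost via N6 - N39 - N16 - N7.
So from N6 the first move is to N39.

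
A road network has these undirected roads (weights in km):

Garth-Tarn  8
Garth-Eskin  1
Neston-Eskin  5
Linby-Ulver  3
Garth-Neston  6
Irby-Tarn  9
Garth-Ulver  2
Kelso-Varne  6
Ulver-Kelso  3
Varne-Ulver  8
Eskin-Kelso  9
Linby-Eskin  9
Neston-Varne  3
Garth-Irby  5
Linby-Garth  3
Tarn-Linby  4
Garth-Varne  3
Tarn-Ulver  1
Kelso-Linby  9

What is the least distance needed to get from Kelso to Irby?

Running Dijkstra from Kelso:
Kelso: 0
Ulver: 3  (via Kelso)
Tarn: 4  (via Ulver)
Garth: 5  (via Ulver)
Eskin: 6  (via Garth)
Varne: 6  (via Kelso)
Linby: 6  (via Ulver)
Neston: 9  (via Varne)
Irby: 10  (via Garth)
Shortest route: Kelso–Ulver–Garth–Irby = 10 km.

10 km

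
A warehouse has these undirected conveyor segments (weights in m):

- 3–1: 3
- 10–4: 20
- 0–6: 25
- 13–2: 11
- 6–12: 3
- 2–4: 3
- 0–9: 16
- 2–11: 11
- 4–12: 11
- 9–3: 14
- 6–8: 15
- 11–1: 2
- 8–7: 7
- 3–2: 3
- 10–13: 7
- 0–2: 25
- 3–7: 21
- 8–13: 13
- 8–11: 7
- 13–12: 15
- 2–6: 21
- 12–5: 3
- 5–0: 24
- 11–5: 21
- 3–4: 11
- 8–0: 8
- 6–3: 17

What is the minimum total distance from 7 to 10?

Compare a few routes:
7 - 8 - 11 - 1 - 3 - 2 - 13 - 10: 7+7+2+3+3+11+7 = 40
7 - 8 - 13 - 10: 7+13+7 = 27
7 - 8 - 11 - 2 - 13 - 10: 7+7+11+11+7 = 43
7 - 3 - 2 - 13 - 10: 21+3+11+7 = 42
The minimum is 27 m via 7 - 8 - 13 - 10.

27 m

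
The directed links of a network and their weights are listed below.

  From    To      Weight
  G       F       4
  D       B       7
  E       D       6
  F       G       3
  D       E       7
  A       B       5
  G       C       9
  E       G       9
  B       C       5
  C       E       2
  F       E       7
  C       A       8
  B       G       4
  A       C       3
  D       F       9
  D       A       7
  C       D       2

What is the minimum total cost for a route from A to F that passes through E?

Best A to E: A–C–E costing 5
Best E to F: E–G–F costing 13
Total via E: 5 + 13 = 18.

18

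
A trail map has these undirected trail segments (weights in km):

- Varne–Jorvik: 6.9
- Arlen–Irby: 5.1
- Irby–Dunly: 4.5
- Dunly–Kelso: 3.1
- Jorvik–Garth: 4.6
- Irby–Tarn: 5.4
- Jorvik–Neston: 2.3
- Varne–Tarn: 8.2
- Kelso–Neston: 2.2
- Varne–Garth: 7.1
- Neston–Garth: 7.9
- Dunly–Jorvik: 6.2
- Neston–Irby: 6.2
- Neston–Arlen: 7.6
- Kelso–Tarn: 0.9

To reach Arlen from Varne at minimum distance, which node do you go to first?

Jorvik

Candidate routes:
Varne → Tarn → Irby → Arlen: 8.2+5.4+5.1 = 18.7
Varne → Jorvik → Neston → Arlen: 6.9+2.3+7.6 = 16.8
The minimum is 16.8 km via Varne → Jorvik → Neston → Arlen.
So from Varne the first move is to Jorvik.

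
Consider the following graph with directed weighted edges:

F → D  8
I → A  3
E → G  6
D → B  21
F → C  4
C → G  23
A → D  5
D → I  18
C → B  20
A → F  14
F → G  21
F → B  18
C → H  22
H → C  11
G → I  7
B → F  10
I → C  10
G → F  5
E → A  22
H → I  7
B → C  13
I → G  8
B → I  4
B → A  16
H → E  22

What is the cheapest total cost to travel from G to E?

Running Dijkstra from G:
G: 0
F: 5  (via G)
I: 7  (via G)
C: 9  (via F)
A: 10  (via I)
D: 13  (via F)
B: 23  (via F)
H: 31  (via C)
E: 53  (via H)
Shortest route: G → F → C → H → E = 53.

53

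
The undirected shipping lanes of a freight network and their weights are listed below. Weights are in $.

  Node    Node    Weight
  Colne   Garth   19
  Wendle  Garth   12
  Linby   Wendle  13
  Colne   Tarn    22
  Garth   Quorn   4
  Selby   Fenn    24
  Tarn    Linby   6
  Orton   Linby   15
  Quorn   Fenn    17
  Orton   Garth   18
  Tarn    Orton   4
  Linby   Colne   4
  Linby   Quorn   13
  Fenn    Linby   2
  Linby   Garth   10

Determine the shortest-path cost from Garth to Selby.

Compare a few routes:
Garth → Quorn → Fenn → Selby: 4+17+24 = 45
Garth → Colne → Linby → Fenn → Selby: 19+4+2+24 = 49
Garth → Quorn → Linby → Fenn → Selby: 4+13+2+24 = 43
Garth → Linby → Fenn → Selby: 10+2+24 = 36
The minimum is $36 via Garth → Linby → Fenn → Selby.

$36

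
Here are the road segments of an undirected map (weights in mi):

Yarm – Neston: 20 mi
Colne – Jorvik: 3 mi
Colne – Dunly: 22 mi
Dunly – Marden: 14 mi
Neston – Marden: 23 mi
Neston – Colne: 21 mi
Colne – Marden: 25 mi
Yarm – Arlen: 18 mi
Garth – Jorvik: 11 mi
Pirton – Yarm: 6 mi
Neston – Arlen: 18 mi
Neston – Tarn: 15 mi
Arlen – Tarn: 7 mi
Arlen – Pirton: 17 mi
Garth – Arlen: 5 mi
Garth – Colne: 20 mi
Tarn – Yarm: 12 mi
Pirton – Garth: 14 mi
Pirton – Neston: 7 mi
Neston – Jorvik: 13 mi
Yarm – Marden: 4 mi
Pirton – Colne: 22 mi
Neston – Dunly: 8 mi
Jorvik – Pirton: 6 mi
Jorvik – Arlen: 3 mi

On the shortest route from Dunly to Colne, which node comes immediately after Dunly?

Compare a few routes:
Dunly → Neston → Jorvik → Colne: 8+13+3 = 24
Dunly → Colne: 22 = 22
The minimum is 22 mi via Dunly → Colne.
So from Dunly the first move is to Colne.

Colne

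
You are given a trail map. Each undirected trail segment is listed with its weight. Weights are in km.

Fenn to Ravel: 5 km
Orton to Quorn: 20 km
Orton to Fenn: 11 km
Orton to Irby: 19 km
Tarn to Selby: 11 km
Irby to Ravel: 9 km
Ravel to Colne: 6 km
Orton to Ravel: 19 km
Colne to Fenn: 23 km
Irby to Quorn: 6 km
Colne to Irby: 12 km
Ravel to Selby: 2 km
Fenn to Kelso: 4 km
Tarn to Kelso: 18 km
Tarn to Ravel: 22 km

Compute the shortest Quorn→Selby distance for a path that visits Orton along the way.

Shortest Quorn→Orton: Quorn–Orton = 20
Shortest Orton→Selby: Orton–Fenn–Ravel–Selby = 18
Total via Orton: 20 + 18 = 38 km.

38 km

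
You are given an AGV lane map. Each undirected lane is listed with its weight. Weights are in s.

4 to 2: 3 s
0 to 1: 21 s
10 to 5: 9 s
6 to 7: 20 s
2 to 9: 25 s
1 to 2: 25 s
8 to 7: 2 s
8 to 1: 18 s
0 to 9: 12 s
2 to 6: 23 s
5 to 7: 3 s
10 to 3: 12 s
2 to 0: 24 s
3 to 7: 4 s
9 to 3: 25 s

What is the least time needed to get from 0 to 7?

Enumerating some paths:
0–9–3–10–5–7: 12+25+12+9+3 = 61
0–9–3–7: 12+25+4 = 41
The minimum is 41 s via 0–9–3–7.

41 s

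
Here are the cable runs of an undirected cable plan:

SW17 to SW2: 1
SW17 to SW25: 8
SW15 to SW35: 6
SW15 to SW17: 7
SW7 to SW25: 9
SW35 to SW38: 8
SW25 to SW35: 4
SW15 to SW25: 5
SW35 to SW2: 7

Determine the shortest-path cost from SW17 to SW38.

16

Candidate routes:
SW17 - SW25 - SW35 - SW38: 8+4+8 = 20
SW17 - SW2 - SW35 - SW38: 1+7+8 = 16
SW17 - SW15 - SW35 - SW38: 7+6+8 = 21
SW17 - SW15 - SW25 - SW35 - SW38: 7+5+4+8 = 24
Cheapest is SW17 - SW2 - SW35 - SW38 at 16.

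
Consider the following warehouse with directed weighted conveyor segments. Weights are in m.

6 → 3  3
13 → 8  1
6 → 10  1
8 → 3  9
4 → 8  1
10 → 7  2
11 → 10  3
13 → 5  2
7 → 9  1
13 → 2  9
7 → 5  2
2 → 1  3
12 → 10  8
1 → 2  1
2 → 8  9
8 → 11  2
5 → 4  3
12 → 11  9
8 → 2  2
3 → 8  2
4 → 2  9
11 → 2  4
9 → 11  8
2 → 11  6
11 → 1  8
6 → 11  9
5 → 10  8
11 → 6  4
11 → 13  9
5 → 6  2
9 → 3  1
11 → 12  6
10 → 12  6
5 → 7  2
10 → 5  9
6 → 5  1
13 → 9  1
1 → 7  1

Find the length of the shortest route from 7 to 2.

Settle nodes by increasing distance from 7:
7: 0
9: 1  (via 7)
3: 2  (via 9)
5: 2  (via 7)
6: 4  (via 5)
8: 4  (via 3)
4: 5  (via 5)
10: 5  (via 6)
2: 6  (via 8)
Shortest route: 7–9–3–8–2 = 6 m.

6 m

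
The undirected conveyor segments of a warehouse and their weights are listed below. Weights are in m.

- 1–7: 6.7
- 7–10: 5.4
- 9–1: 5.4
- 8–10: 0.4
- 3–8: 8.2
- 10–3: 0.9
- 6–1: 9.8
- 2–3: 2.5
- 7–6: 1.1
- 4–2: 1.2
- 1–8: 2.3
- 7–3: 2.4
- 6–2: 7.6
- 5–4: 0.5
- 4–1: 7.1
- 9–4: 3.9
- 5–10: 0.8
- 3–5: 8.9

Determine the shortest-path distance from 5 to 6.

Settle nodes by increasing distance from 5:
5: 0
4: 0.5  (via 5)
10: 0.8  (via 5)
8: 1.2  (via 10)
2: 1.7  (via 4)
3: 1.7  (via 10)
1: 3.5  (via 8)
7: 4.1  (via 3)
9: 4.4  (via 4)
6: 5.2  (via 7)
Shortest route: 5 → 10 → 3 → 7 → 6 = 5.2 m.

5.2 m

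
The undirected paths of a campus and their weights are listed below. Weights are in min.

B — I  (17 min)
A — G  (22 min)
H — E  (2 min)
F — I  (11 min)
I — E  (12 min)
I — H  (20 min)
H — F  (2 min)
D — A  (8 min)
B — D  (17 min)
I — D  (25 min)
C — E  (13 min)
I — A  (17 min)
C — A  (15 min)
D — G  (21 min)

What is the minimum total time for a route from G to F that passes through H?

54 min

Shortest G→H: G → A → C → E → H = 52
Best H to F: H → F costing 2
Total via H: 52 + 2 = 54 min.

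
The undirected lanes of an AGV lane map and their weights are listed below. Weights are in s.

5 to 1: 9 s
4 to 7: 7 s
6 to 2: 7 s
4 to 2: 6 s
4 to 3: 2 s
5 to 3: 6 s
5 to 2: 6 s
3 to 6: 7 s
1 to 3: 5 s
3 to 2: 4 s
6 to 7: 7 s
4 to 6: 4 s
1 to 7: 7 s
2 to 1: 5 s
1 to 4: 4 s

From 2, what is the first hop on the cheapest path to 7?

Compare a few routes:
2 - 1 - 7: 5+7 = 12
2 - 3 - 4 - 7: 4+2+7 = 13
2 - 4 - 7: 6+7 = 13
2 - 6 - 7: 7+7 = 14
The minimum is 12 s via 2 - 1 - 7.
So from 2 the first move is to 1.

1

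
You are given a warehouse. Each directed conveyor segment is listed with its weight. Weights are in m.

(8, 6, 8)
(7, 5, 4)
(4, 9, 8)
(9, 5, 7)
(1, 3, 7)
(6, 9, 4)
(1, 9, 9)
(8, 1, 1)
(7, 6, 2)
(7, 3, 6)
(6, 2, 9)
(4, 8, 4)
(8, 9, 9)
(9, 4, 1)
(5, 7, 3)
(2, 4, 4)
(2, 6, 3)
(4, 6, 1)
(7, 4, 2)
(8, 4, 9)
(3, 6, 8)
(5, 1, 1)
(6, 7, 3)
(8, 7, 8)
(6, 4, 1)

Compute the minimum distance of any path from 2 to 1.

Compare a few routes:
2–4–6–7–5–1: 4+1+3+4+1 = 13
2–4–8–1: 4+4+1 = 9
2–6–7–5–1: 3+3+4+1 = 11
The minimum is 9 m via 2–4–8–1.

9 m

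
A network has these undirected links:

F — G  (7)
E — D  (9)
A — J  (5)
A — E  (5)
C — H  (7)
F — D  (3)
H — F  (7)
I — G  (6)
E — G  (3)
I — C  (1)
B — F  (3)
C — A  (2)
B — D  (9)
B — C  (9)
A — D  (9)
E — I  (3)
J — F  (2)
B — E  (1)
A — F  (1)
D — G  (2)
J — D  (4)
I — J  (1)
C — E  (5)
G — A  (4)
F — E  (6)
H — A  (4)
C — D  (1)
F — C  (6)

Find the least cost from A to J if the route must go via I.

Best A to I: A–C–I costing 3
Best I to J: I–J costing 1
Total via I: 3 + 1 = 4.

4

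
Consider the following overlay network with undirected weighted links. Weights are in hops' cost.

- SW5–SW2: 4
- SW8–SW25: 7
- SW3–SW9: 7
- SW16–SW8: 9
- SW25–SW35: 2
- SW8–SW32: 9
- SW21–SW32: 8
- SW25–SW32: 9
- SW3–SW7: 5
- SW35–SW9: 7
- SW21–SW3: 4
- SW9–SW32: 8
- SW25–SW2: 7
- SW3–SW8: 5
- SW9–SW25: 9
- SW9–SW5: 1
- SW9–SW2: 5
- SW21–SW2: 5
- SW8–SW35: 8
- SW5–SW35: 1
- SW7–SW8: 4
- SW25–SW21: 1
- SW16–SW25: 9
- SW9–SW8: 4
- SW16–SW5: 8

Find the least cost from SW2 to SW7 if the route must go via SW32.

Shortest SW2→SW32: SW2 → SW9 → SW32 = 13
Best SW32 to SW7: SW32 → SW8 → SW7 costing 13
Total via SW32: 13 + 13 = 26 hops' cost.

26 hops' cost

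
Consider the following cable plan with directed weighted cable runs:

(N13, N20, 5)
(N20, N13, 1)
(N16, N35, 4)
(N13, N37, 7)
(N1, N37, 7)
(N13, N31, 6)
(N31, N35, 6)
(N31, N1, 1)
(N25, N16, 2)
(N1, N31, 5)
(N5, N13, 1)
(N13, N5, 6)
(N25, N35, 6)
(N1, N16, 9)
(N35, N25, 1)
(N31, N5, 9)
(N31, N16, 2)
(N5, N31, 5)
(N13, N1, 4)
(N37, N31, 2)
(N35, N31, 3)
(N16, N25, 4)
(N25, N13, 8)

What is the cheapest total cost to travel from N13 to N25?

12

Running Dijkstra from N13:
N13: 0
N1: 4  (via N13)
N20: 5  (via N13)
N31: 6  (via N13)
N5: 6  (via N13)
N37: 7  (via N13)
N16: 8  (via N31)
N25: 12  (via N16)
Shortest route: N13–N31–N16–N25 = 12.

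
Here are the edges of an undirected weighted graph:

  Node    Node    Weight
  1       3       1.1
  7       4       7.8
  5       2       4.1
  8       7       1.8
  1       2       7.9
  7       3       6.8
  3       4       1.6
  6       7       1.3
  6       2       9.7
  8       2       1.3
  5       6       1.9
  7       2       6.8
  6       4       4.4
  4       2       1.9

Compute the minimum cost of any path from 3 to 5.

7.6

Enumerating some paths:
3–4–2–8–7–6–5: 1.6+1.9+1.3+1.8+1.3+1.9 = 9.8
3–4–6–5: 1.6+4.4+1.9 = 7.9
3–7–6–5: 6.8+1.3+1.9 = 10
3–4–2–5: 1.6+1.9+4.1 = 7.6
The minimum is 7.6 via 3–4–2–5.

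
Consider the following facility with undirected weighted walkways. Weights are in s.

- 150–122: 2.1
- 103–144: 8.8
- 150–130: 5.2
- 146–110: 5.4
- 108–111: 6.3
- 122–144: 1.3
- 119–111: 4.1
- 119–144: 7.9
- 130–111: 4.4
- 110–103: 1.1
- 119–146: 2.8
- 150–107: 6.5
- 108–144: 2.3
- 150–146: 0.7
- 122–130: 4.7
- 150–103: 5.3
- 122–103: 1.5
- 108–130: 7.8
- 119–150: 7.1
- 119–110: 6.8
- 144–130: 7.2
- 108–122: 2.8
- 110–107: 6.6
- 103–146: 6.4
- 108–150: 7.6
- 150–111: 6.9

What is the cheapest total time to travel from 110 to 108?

5.4 s

Running Dijkstra from 110:
110: 0
103: 1.1  (via 110)
122: 2.6  (via 103)
144: 3.9  (via 122)
150: 4.7  (via 122)
108: 5.4  (via 122)
Shortest route: 110 → 103 → 122 → 108 = 5.4 s.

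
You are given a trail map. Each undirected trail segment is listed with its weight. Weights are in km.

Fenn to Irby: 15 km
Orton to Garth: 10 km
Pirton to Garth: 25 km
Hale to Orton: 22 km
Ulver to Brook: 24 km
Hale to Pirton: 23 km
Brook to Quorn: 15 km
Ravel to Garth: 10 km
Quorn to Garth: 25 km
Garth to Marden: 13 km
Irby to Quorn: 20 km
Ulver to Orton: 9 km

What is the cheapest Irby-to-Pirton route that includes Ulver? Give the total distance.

Shortest Irby→Ulver: Irby–Quorn–Brook–Ulver = 59
Best Ulver to Pirton: Ulver–Orton–Garth–Pirton costing 44
Total via Ulver: 59 + 44 = 103 km.

103 km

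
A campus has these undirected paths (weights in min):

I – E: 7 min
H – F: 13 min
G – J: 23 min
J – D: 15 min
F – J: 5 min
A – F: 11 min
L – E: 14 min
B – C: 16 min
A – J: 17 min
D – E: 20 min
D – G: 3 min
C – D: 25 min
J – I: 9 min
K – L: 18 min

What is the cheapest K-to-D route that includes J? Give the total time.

63 min

Best K to J: K–L–E–I–J costing 48
Best J to D: J–D costing 15
Total via J: 48 + 15 = 63 min.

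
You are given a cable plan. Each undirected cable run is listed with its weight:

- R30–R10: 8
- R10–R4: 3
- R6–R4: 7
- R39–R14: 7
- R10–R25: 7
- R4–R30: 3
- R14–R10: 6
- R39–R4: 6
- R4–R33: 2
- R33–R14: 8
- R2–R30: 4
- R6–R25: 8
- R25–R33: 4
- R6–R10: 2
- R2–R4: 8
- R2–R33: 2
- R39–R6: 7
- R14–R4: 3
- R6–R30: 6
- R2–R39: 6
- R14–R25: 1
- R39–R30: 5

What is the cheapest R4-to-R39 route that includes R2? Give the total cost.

Shortest R4→R2: R4–R33–R2 = 4
Best R2 to R39: R2–R39 costing 6
Total via R2: 4 + 6 = 10.

10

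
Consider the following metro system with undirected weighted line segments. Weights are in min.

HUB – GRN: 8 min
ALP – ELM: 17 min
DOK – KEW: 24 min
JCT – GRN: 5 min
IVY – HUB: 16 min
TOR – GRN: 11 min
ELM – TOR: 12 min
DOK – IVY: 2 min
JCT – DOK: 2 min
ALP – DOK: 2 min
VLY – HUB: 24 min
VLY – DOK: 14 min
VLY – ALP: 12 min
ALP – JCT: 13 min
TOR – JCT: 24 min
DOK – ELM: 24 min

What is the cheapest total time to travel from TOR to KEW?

42 min

Compare a few routes:
TOR → GRN → JCT → DOK → KEW: 11+5+2+24 = 42
TOR → JCT → DOK → KEW: 24+2+24 = 50
Cheapest is TOR → GRN → JCT → DOK → KEW at 42 min.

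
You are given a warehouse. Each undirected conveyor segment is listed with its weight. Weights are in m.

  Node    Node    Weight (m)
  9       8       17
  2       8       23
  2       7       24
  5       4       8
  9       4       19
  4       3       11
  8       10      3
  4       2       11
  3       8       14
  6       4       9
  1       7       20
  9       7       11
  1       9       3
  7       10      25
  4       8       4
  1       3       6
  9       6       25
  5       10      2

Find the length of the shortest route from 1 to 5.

Compare a few routes:
1 → 9 → 4 → 5: 3+19+8 = 30
1 → 3 → 4 → 5: 6+11+8 = 25
1 → 3 → 4 → 8 → 10 → 5: 6+11+4+3+2 = 26
Cheapest is 1 → 3 → 4 → 5 at 25 m.

25 m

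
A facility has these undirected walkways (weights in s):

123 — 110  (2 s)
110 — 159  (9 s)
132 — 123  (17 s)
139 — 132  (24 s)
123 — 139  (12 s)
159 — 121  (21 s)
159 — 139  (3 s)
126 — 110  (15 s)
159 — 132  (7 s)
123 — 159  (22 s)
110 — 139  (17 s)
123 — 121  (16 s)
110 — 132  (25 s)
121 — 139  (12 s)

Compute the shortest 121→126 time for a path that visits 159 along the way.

Shortest 121→159: 121 → 139 → 159 = 15
Shortest 159→126: 159 → 110 → 126 = 24
Total via 159: 15 + 24 = 39 s.

39 s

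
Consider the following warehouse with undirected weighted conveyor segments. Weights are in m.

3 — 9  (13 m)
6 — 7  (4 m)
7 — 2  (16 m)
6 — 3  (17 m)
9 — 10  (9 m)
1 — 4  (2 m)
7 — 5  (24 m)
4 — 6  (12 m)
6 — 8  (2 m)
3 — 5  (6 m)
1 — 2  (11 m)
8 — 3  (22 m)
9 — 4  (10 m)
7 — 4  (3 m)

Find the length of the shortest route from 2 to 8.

22 m

Running Dijkstra from 2:
2: 0
1: 11  (via 2)
4: 13  (via 1)
7: 16  (via 2)
6: 20  (via 7)
8: 22  (via 6)
Shortest route: 2 → 7 → 6 → 8 = 22 m.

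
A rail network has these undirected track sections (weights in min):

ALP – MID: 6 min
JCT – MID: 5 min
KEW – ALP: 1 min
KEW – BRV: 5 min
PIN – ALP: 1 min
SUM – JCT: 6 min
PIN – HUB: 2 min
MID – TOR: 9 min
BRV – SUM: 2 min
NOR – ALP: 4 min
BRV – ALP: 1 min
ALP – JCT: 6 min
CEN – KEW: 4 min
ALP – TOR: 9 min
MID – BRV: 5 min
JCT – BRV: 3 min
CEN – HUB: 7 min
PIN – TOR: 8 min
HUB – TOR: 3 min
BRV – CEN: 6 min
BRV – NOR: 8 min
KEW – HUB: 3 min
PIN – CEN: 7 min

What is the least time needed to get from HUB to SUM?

Shortest distances from HUB:
HUB: 0
PIN: 2  (via HUB)
ALP: 3  (via PIN)
TOR: 3  (via HUB)
KEW: 3  (via HUB)
BRV: 4  (via ALP)
SUM: 6  (via BRV)
Shortest route: HUB–PIN–ALP–BRV–SUM = 6 min.

6 min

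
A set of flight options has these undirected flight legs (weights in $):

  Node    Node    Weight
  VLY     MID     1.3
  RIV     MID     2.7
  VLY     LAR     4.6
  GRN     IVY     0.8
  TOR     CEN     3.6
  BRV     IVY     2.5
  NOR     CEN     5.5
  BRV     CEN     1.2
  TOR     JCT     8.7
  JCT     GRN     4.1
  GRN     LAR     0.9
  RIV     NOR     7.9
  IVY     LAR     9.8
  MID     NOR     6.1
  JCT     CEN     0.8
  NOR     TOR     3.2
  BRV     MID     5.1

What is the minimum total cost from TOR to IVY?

Settle nodes by increasing distance from TOR:
TOR: 0
NOR: 3.2  (via TOR)
CEN: 3.6  (via TOR)
JCT: 4.4  (via CEN)
BRV: 4.8  (via CEN)
IVY: 7.3  (via BRV)
Shortest route: TOR → CEN → BRV → IVY = $7.3.

$7.3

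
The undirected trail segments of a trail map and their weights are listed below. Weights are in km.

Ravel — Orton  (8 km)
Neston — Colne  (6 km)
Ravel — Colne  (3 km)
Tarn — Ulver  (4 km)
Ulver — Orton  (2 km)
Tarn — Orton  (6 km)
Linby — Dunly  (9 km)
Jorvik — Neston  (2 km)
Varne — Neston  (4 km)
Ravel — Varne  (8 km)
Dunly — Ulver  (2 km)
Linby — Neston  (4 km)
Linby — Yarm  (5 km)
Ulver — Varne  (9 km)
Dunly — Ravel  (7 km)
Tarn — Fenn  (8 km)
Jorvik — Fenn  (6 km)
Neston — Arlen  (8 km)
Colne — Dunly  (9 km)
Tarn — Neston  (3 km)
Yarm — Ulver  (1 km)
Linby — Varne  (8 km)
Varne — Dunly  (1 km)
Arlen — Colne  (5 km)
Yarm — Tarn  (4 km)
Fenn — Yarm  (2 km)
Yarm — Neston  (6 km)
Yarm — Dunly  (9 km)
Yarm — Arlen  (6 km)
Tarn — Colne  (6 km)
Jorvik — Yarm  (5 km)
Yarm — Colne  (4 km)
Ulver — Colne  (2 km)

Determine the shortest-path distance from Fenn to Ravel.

8 km

Candidate routes:
Fenn - Yarm - Ulver - Colne - Ravel: 2+1+2+3 = 8
Fenn - Yarm - Colne - Ravel: 2+4+3 = 9
Fenn - Yarm - Ulver - Dunly - Ravel: 2+1+2+7 = 12
Cheapest is Fenn - Yarm - Ulver - Colne - Ravel at 8 km.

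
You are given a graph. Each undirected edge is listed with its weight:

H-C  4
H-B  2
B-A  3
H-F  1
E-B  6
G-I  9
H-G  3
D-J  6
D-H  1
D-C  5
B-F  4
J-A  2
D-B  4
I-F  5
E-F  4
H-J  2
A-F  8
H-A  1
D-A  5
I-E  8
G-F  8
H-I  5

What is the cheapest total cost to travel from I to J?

Enumerating some paths:
I–H–J: 5+2 = 7
I–F–H–A–J: 5+1+1+2 = 9
I–F–H–J: 5+1+2 = 8
I–H–A–J: 5+1+2 = 8
Cheapest is I–H–J at 7.

7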